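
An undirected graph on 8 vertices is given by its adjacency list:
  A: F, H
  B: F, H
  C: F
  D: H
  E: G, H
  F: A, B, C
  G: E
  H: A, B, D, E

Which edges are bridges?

The edges on the cycle A-H-B-F-A are not bridges since each lies on that cycle.
But removing H-E disconnects H from E; removing E-G disconnects E from G; removing H-D disconnects H from D; removing F-C disconnects F from C — these are bridges.

C-F, D-H, E-G, E-H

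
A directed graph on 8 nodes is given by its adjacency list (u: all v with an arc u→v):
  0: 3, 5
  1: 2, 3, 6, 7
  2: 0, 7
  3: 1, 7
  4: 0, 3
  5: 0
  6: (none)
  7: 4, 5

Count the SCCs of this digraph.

{0, 1, 2, 3, 4, 5, 7} are all mutually reachable — one SCC of size 7.
{6} is an SCC by itself.
That gives 2 strongly connected components.

2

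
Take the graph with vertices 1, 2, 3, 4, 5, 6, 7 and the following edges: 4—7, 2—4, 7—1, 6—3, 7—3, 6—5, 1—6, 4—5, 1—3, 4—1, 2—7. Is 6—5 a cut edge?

After removing 6—5, the path 6-1-4-5 still connects them, so the edge is not a bridge.

No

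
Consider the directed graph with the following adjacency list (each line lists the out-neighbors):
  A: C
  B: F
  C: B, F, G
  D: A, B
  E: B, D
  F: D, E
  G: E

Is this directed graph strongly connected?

From B we can reach every vertex (A, B, C, D, E, F, G), and every vertex can reach B (A, B, C, D, E, F, G). So the whole graph is one strongly connected component.

Yes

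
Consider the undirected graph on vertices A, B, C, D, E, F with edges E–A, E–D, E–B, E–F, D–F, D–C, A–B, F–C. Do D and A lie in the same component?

From D we can reach A, B, C, D, E, F, which includes A.

Yes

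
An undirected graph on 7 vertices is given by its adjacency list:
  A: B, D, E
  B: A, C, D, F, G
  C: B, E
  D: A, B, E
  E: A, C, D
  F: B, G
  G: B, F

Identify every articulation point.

Removing B increases the component count from 1 to 2, so B is a cut vertex.
By contrast removing D leaves 1 component; it is not a cut vertex. No other vertex is a cut vertex either.

B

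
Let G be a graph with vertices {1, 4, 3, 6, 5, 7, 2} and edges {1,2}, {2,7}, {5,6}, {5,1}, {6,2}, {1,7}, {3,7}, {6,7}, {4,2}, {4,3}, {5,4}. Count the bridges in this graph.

0

The edges on the cycle 5-4-3-7-2-1-5 are not bridges since each lies on that cycle.
Every edge lies on some cycle, so there are no bridges.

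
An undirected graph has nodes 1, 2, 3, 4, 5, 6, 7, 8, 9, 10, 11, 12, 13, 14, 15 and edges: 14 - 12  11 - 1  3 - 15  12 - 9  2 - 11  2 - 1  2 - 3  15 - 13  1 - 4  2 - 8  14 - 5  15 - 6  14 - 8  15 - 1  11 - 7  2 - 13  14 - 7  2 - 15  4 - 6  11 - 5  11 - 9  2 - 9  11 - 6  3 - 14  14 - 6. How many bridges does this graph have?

The edges on the cycle 2-3-14-12-9-2 are not bridges since each lies on that cycle.
Every edge lies on some cycle, so there are no bridges.

0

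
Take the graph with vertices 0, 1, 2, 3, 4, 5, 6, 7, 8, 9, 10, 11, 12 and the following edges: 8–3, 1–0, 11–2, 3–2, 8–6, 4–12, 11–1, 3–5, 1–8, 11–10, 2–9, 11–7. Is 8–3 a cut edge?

After removing 8–3, the path 8-1-11-2-3 still connects them, so the edge is not a bridge.

No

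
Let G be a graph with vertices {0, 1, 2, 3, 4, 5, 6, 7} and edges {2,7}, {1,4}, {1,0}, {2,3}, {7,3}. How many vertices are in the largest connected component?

3

5 is isolated — a component by itself.
6 is isolated — a component by itself.
Starting from 2 we can reach 2, 3, 7. That is one component of size 3.
Starting from 0 we can reach 0, 1, 4. That is one component of size 3.
The largest has 3 vertices.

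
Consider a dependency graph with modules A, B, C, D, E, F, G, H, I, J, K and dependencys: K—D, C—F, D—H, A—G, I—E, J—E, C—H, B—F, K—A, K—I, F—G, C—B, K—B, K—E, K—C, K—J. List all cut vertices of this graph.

K

Removing K increases the component count from 1 to 2, so K is a cut vertex.
By contrast removing E leaves 1 component; it is not a cut vertex. No other vertex is a cut vertex either.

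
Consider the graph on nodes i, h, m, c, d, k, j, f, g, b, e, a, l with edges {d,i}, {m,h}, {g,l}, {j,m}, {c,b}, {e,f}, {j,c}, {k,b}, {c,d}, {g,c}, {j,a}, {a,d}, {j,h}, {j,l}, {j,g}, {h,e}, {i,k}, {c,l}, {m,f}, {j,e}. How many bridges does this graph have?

0

The edges on the cycle j-a-d-i-k-b-c-j are not bridges since each lies on that cycle.
Every edge lies on some cycle, so there are no bridges.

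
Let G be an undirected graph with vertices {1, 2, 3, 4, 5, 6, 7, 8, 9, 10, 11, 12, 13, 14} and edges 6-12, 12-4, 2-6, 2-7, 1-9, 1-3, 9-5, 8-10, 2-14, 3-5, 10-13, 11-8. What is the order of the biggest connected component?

Starting from 1 we can reach 1, 3, 5, 9. That is one component of size 4.
Starting from 8 we can reach 8, 10, 11, 13. That is one component of size 4.
Starting from 2 we can reach 2, 4, 6, 7, 12, 14. That is one component of size 6.
The largest has 6 vertices.

6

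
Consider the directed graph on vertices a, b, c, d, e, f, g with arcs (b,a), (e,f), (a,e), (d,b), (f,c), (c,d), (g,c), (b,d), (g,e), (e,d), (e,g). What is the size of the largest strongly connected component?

7

{a, b, c, d, e, f, g} are all mutually reachable — one SCC of size 7.
The largest has 7 vertices.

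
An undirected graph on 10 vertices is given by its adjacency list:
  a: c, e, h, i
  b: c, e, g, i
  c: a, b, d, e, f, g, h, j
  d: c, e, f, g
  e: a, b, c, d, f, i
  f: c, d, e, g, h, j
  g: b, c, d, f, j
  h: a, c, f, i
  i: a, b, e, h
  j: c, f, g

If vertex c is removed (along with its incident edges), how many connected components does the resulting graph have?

With c gone, the remaining components are: {a, b, d, e, f, g, h, i, j}.
That is 1 component.

1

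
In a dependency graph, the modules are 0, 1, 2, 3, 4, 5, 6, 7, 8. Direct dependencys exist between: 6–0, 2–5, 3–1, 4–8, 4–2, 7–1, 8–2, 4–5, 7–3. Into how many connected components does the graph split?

3

Starting from 0 we can reach 0, 6. That is one component of size 2.
Starting from 1 we can reach 1, 3, 7. That is one component of size 3.
Starting from 2 we can reach 2, 4, 5, 8. That is one component of size 4.
Total: 3 components.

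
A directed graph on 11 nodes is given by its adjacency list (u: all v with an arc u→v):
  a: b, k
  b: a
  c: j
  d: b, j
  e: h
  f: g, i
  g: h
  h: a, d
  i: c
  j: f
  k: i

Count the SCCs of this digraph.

2

{a, b, c, d, f, g, h, i, j, k} are all mutually reachable — one SCC of size 10.
{e} is an SCC by itself.
That gives 2 strongly connected components.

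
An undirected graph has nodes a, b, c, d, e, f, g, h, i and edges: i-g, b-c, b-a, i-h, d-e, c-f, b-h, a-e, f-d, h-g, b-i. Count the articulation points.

1

Removing b increases the component count from 1 to 2, so b is a cut vertex.
By contrast removing c leaves 1 component; it is not a cut vertex. No other vertex is a cut vertex either.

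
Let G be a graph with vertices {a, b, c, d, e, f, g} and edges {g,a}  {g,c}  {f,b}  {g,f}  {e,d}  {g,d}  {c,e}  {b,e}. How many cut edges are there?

1

The edges on the cycle g-f-b-e-c-g are not bridges since each lies on that cycle.
But removing a - g disconnects a from g — this is a bridge.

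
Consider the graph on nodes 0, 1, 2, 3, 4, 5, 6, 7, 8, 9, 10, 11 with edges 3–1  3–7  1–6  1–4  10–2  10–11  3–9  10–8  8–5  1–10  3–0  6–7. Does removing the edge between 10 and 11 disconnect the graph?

Removing 10–11 leaves no path between 10 and 11: the component count goes from 1 to 2. So it is a bridge.

Yes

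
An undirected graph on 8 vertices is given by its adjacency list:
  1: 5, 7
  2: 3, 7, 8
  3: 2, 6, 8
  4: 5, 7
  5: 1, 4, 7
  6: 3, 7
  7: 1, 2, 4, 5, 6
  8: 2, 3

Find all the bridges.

The edges on the cycle 7-6-3-8-2-7 are not bridges since each lies on that cycle.
Every edge lies on some cycle, so there are no bridges.

none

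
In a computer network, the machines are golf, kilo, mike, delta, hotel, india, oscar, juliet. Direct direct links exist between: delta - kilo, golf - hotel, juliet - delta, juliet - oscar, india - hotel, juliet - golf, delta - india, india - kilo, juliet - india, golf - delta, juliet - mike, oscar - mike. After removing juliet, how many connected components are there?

With juliet gone, the remaining components are: {mike, oscar}; {golf, kilo, delta, hotel, india}.
That is 2 components.

2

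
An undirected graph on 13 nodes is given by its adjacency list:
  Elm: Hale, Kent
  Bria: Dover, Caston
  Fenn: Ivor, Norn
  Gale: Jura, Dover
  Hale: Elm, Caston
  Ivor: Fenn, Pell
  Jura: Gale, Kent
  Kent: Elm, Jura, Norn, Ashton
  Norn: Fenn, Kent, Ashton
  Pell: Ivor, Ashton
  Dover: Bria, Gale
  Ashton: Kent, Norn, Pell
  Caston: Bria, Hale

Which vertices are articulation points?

Removing Kent increases the component count from 1 to 2, so Kent is a cut vertex.
By contrast removing Bria leaves 1 component; it is not a cut vertex. No other vertex is a cut vertex either.

Kent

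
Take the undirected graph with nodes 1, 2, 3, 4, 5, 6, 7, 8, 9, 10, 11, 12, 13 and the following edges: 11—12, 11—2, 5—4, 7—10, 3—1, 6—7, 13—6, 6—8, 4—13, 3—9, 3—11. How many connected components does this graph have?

Starting from 1 we can reach 1, 2, 3, 9, 11, 12. That is one component of size 6.
Starting from 4 we can reach 4, 5, 6, 7, 8, 10, 13. That is one component of size 7.
Total: 2 components.

2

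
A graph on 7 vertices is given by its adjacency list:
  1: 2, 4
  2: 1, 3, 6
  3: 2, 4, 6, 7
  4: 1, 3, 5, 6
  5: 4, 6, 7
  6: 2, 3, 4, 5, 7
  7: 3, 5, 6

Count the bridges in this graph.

0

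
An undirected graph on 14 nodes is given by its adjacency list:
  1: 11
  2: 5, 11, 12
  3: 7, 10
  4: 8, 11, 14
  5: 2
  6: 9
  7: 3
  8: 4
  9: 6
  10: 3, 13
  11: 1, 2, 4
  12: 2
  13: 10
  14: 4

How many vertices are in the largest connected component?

8

Starting from 6 we can reach 6, 9. That is one component of size 2.
Starting from 3 we can reach 3, 7, 10, 13. That is one component of size 4.
Starting from 1 we can reach 1, 2, 4, 5, 8, 11, 12, 14. That is one component of size 8.
The largest has 8 vertices.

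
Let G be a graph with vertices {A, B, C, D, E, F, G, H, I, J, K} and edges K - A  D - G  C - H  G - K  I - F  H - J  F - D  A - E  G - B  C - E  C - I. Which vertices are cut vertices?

Removing C increases the component count from 1 to 2, so C is a cut vertex.
Removing G increases the component count from 1 to 2, so G is a cut vertex.
Removing H increases the component count from 1 to 2, so H is a cut vertex.
By contrast removing K leaves 1 component; it is not a cut vertex. No other vertex is a cut vertex either.

C, G, H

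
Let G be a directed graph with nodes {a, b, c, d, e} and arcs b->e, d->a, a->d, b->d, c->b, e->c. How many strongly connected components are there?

2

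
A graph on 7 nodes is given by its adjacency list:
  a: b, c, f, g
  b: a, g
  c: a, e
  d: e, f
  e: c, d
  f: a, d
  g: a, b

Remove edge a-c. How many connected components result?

1

a and c are still connected via a-f-d-e-c, so the component count stays at 1.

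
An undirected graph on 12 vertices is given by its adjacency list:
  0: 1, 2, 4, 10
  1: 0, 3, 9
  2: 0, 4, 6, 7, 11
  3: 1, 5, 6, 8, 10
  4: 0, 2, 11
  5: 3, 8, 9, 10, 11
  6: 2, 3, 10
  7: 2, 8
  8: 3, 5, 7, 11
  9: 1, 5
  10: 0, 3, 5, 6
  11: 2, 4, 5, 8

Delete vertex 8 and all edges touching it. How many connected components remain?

With 8 gone, the remaining components are: {0, 1, 2, 3, 4, 5, 6, 7, 9, 10, 11}.
That is 1 component.

1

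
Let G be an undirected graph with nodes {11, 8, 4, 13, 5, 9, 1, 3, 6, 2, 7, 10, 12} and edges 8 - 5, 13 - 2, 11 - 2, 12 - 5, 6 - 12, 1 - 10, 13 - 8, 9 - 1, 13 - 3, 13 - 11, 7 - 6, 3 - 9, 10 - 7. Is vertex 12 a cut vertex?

Deleting 12 leaves 2 components (was 2), so 12 is not a cut vertex.

No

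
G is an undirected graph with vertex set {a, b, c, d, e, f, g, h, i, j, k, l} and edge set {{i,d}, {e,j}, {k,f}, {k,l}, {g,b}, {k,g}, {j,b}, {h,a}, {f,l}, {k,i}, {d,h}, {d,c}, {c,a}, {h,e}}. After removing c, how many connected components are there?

1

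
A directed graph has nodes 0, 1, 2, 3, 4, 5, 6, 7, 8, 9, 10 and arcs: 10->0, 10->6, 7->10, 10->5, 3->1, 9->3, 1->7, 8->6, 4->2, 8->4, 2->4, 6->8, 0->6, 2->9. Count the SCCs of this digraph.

{0, 1, 2, 3, 4, 6, 7, 8, 9, 10} are all mutually reachable — one SCC of size 10.
{5} is an SCC by itself.
That gives 2 strongly connected components.

2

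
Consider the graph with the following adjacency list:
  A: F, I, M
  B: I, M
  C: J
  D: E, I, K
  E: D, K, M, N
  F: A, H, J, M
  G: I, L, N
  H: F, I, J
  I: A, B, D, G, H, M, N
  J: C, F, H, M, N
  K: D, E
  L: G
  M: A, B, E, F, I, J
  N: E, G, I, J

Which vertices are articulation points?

G, J

Removing G increases the component count from 1 to 2, so G is a cut vertex.
Removing J increases the component count from 1 to 2, so J is a cut vertex.
By contrast removing M leaves 1 component; it is not a cut vertex. No other vertex is a cut vertex either.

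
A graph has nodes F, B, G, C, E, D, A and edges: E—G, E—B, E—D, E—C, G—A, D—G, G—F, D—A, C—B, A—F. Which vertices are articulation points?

E

Removing E increases the component count from 1 to 2, so E is a cut vertex.
By contrast removing C leaves 1 component; it is not a cut vertex. No other vertex is a cut vertex either.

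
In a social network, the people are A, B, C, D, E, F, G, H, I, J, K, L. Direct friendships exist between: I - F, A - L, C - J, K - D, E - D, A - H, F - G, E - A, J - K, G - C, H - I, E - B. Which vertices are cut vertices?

A, E

Removing A increases the component count from 1 to 2, so A is a cut vertex.
Removing E increases the component count from 1 to 2, so E is a cut vertex.
By contrast removing H leaves 1 component; it is not a cut vertex. No other vertex is a cut vertex either.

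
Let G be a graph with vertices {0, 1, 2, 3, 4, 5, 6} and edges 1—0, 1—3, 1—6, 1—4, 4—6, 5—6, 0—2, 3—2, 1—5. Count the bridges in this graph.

The edges on the cycle 1-0-2-3-1 are not bridges since each lies on that cycle.
Every edge lies on some cycle, so there are no bridges.

0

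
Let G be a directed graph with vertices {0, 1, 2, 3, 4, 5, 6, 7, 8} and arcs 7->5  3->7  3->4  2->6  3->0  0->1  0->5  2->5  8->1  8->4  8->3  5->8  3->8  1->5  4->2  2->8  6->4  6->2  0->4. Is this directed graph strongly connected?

Yes

From 4 we can reach every vertex (0, 1, 2, 3, 4, 5, 6, 7, 8), and every vertex can reach 4 (0, 1, 2, 3, 4, 5, 6, 7, 8). So the whole graph is one strongly connected component.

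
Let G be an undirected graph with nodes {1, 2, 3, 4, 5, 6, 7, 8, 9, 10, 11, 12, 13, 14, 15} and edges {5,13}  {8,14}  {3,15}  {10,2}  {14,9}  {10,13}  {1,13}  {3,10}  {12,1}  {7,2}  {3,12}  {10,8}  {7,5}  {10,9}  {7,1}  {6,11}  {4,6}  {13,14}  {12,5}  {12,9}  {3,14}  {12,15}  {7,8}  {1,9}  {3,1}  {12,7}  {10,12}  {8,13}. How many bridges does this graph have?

2

The edges on the cycle 3-10-12-15-3 are not bridges since each lies on that cycle.
But removing 6-11 disconnects 6 from 11; removing 4-6 disconnects 4 from 6 — these are bridges.
That makes 2 bridges.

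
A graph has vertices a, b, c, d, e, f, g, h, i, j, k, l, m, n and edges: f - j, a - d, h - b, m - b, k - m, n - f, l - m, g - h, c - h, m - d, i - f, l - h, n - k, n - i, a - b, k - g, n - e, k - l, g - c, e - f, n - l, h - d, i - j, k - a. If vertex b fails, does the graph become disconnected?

Deleting b leaves 1 component (was 1) (its neighbors a, h, m remain connected to each other), so b is not a cut vertex.

No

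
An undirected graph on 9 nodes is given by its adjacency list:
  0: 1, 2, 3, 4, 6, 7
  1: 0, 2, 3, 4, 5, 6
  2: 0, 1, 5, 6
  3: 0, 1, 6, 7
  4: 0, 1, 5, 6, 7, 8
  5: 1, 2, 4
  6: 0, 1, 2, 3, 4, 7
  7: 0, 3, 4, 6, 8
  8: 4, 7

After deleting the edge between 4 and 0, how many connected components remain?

4 and 0 are still connected via 4-7-0, so the component count stays at 1.

1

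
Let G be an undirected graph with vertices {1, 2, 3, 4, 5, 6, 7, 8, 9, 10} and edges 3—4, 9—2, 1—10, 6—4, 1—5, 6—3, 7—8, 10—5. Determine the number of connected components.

4

Starting from 7 we can reach 7, 8. That is one component of size 2.
Starting from 2 we can reach 2, 9. That is one component of size 2.
Starting from 1 we can reach 1, 5, 10. That is one component of size 3.
Starting from 3 we can reach 3, 4, 6. That is one component of size 3.
Total: 4 components.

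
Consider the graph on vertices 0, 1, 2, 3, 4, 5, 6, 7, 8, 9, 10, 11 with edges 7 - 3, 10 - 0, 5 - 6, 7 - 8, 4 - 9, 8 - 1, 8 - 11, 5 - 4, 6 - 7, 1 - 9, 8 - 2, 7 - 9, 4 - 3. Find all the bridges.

The edges on the cycle 7-8-1-9-7 are not bridges since each lies on that cycle.
But removing 10 - 0 disconnects 10 from 0; removing 8 - 11 disconnects 8 from 11; removing 2 - 8 disconnects 2 from 8 — these are bridges.

0-10, 11-8, 2-8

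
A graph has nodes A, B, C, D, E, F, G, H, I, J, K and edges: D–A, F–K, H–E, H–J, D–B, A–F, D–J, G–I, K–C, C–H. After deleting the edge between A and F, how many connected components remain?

A and F are still connected via A-D-J-H-C-K-F, so the component count stays at 2.

2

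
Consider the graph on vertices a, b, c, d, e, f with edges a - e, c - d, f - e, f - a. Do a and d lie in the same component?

No

The component containing a is {a, e, f}, and d is not in it.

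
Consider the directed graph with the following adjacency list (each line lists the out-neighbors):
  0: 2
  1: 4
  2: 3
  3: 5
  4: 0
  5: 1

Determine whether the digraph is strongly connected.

Yes

From 4 we can reach every vertex (0, 1, 2, 3, 4, 5), and every vertex can reach 4 (0, 1, 2, 3, 4, 5). So the whole graph is one strongly connected component.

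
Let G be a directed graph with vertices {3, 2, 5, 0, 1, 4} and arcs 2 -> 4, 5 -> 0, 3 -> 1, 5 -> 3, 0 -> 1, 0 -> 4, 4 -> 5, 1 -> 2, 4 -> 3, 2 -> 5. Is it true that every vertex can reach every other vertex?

From 3 we can reach every vertex (0, 1, 2, 3, 4, 5), and every vertex can reach 3 (0, 1, 2, 3, 4, 5). So the whole graph is one strongly connected component.

Yes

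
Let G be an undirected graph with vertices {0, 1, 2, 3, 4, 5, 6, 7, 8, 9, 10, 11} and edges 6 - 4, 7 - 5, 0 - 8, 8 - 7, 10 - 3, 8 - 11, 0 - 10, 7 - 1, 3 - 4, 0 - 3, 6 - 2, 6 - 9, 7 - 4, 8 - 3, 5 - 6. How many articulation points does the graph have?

Removing 6 increases the component count from 1 to 3, so 6 is a cut vertex.
Removing 7 increases the component count from 1 to 2, so 7 is a cut vertex.
Removing 8 increases the component count from 1 to 2, so 8 is a cut vertex.
By contrast removing 0 leaves 1 component; it is not a cut vertex. No other vertex is a cut vertex either.

3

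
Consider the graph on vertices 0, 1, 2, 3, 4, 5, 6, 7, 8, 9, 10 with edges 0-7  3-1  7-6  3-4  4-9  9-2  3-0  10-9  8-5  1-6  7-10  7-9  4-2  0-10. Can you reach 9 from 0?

Yes

From 0 we can reach 0, 1, 2, 3, 4, 6, 7, 9, 10, which includes 9.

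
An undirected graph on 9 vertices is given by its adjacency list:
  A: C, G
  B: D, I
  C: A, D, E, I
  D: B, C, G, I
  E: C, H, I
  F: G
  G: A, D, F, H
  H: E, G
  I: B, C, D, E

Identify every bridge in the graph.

The edges on the cycle G-A-C-D-G are not bridges since each lies on that cycle.
But removing F-G disconnects F from G — this is a bridge.

F-G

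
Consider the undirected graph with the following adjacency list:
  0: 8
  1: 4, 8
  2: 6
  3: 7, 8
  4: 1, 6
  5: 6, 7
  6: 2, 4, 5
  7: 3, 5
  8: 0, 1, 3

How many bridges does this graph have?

2

The edges on the cycle 4-6-5-7-3-8-1-4 are not bridges since each lies on that cycle.
But removing 2-6 disconnects 2 from 6; removing 8-0 disconnects 8 from 0 — these are bridges.
That makes 2 bridges.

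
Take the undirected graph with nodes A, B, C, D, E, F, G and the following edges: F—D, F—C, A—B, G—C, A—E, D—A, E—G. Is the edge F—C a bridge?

No

After removing F—C, the path F-D-A-E-G-C still connects them, so the edge is not a bridge.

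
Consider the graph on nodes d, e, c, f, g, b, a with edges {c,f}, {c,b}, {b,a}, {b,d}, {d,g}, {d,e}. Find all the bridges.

a-b, b-c, b-d, c-f, d-e, d-g

removing b–d disconnects b from d; removing g–d disconnects g from d; removing a–b disconnects a from b; removing e–d disconnects e from d — these are bridges.
In total 6 edges are bridges.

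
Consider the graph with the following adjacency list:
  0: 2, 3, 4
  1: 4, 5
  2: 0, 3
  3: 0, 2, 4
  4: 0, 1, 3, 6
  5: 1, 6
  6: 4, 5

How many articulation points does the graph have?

1

Removing 4 increases the component count from 1 to 2, so 4 is a cut vertex.
By contrast removing 3 leaves 1 component; it is not a cut vertex. No other vertex is a cut vertex either.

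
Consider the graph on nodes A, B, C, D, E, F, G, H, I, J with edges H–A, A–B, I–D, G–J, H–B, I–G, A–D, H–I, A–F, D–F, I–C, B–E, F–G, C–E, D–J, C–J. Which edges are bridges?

The edges on the cycle H-I-C-E-B-H are not bridges since each lies on that cycle.
Every edge lies on some cycle, so there are no bridges.

none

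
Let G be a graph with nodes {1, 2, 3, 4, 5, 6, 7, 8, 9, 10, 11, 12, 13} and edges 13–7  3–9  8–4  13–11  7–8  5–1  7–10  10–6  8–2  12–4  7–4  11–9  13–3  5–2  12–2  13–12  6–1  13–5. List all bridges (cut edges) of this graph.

none

The edges on the cycle 13-7-10-6-1-5-13 are not bridges since each lies on that cycle.
Every edge lies on some cycle, so there are no bridges.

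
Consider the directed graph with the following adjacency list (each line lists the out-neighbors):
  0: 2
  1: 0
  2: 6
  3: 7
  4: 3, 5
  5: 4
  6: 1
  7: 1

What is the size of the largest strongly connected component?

{0, 1, 2, 6} are all mutually reachable — one SCC of size 4.
{4, 5} are all mutually reachable — one SCC of size 2.
{3} is an SCC by itself.
{7} is an SCC by itself.
The largest has 4 vertices.

4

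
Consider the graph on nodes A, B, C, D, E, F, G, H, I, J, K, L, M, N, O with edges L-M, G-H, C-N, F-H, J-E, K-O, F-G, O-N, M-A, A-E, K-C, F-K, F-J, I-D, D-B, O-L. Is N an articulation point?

No

Deleting N leaves 2 components (was 2), so N is not a cut vertex.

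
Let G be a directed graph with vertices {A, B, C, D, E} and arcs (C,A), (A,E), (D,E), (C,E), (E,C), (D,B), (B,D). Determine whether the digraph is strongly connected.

No

There is no directed path from E to B, so the graph is not strongly connected.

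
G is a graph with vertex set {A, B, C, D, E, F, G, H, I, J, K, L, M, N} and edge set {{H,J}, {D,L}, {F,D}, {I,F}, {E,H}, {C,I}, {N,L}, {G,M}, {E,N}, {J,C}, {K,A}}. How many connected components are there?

4

B is isolated — a component by itself.
Starting from A we can reach A, K. That is one component of size 2.
Starting from G we can reach G, M. That is one component of size 2.
Starting from C we can reach C, D, E, F, H, I, J, L, N. That is one component of size 9.
Total: 4 components.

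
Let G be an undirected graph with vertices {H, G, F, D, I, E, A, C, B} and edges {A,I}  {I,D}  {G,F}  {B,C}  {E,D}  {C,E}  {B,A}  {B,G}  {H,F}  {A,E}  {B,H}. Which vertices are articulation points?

Removing B increases the component count from 1 to 2, so B is a cut vertex.
By contrast removing D leaves 1 component; it is not a cut vertex. No other vertex is a cut vertex either.

B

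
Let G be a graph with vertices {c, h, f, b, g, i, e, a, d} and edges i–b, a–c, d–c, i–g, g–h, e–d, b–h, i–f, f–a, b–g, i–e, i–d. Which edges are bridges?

The edges on the cycle i-b-h-g-i are not bridges since each lies on that cycle.
Every edge lies on some cycle, so there are no bridges.

none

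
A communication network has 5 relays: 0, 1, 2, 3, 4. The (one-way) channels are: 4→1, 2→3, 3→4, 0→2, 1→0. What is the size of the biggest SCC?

{0, 1, 2, 3, 4} are all mutually reachable — one SCC of size 5.
The largest has 5 vertices.

5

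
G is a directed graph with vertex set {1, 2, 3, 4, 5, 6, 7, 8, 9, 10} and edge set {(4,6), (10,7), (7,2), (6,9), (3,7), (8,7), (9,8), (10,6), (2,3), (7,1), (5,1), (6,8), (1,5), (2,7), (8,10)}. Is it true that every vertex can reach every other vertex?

There is no directed path from 7 to 4, so the graph is not strongly connected.

No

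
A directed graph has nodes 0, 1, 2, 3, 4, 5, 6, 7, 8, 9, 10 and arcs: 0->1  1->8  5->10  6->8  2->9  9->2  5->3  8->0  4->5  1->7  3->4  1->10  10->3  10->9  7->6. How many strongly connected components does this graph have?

{0, 1, 6, 7, 8} are all mutually reachable — one SCC of size 5.
{3, 4, 5, 10} are all mutually reachable — one SCC of size 4.
{2, 9} are all mutually reachable — one SCC of size 2.
That gives 3 strongly connected components.

3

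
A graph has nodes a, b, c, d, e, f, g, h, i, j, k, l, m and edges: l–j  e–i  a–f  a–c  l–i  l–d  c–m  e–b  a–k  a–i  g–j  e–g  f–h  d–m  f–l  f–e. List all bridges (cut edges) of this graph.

a-k, b-e, f-h

The edges on the cycle a-f-l-d-m-c-a are not bridges since each lies on that cycle.
But removing h–f disconnects h from f; removing e–b disconnects e from b; removing a–k disconnects a from k — these are bridges.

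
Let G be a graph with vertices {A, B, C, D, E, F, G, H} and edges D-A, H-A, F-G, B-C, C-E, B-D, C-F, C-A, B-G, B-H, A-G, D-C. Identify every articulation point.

C

Removing C increases the component count from 1 to 2, so C is a cut vertex.
By contrast removing D leaves 1 component; it is not a cut vertex. No other vertex is a cut vertex either.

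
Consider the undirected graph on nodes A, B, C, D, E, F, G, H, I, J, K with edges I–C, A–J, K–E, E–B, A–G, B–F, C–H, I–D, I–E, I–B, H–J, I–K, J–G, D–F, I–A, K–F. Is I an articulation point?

Yes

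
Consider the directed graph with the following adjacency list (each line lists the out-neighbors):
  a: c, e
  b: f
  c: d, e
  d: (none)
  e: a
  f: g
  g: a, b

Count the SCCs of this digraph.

{a, c, e} are all mutually reachable — one SCC of size 3.
{b, f, g} are all mutually reachable — one SCC of size 3.
{d} is an SCC by itself.
That gives 3 strongly connected components.

3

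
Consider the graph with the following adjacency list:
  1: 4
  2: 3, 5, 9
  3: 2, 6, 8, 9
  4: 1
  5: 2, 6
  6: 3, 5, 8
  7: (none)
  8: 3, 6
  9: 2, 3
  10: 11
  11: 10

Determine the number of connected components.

4

7 is isolated — a component by itself.
Starting from 10 we can reach 10, 11. That is one component of size 2.
Starting from 1 we can reach 1, 4. That is one component of size 2.
Starting from 2 we can reach 2, 3, 5, 6, 8, 9. That is one component of size 6.
Total: 4 components.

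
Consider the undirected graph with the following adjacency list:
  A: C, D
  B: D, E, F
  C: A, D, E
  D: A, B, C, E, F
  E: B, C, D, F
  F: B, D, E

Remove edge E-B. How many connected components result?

1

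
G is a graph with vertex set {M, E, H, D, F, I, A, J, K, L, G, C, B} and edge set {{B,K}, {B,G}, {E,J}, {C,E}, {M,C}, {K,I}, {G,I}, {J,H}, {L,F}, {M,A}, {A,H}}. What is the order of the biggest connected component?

D is isolated — a component by itself.
Starting from F we can reach F, L. That is one component of size 2.
Starting from B we can reach B, G, I, K. That is one component of size 4.
Starting from A we can reach A, C, E, H, J, M. That is one component of size 6.
The largest has 6 vertices.

6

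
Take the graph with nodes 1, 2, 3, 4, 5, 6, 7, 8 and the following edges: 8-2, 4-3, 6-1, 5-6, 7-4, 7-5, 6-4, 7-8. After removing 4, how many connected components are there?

With 4 gone, the remaining components are: {3}; {1, 2, 5, 6, 7, 8}.
That is 2 components.

2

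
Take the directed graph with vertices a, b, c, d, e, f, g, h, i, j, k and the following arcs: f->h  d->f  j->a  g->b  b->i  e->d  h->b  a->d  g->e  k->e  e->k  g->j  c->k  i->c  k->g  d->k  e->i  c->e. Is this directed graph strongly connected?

Yes

From i we can reach every vertex (a, b, c, d, e, f, g, h, i, j, k), and every vertex can reach i (a, b, c, d, e, f, g, h, i, j, k). So the whole graph is one strongly connected component.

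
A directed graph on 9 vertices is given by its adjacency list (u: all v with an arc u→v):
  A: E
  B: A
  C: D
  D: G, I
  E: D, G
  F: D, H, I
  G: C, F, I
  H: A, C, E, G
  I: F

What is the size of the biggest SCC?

{A, C, D, E, F, G, H, I} are all mutually reachable — one SCC of size 8.
{B} is an SCC by itself.
The largest has 8 vertices.

8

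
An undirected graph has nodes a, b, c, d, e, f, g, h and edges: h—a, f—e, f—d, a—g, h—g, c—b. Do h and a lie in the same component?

Yes

From h we can reach a, g, h, which includes a.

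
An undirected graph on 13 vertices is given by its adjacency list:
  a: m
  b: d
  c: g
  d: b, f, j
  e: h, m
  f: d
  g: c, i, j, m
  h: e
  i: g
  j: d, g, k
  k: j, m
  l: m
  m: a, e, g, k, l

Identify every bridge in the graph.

a-m, b-d, c-g, d-f, d-j, e-h, e-m, g-i, l-m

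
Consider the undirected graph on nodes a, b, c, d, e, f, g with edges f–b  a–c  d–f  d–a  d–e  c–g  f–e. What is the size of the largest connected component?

7

Starting from a we can reach a, b, c, d, e, f, g. That is one component of size 7.
The largest has 7 vertices.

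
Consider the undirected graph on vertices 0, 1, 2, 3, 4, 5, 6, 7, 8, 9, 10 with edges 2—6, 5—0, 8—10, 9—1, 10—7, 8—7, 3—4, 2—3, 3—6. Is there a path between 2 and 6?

Yes

From 2 we can reach 2, 3, 4, 6, which includes 6.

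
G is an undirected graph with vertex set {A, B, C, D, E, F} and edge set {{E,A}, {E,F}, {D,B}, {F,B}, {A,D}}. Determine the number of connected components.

2

C is isolated — a component by itself.
Starting from A we can reach A, B, D, E, F. That is one component of size 5.
Total: 2 components.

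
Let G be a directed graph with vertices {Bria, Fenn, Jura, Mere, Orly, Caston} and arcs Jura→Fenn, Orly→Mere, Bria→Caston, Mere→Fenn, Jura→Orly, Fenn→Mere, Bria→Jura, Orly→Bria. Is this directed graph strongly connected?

No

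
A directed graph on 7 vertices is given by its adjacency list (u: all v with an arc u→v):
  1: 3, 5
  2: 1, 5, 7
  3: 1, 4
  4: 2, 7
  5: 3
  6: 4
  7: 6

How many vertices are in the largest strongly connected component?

{1, 2, 3, 4, 5, 6, 7} are all mutually reachable — one SCC of size 7.
The largest has 7 vertices.

7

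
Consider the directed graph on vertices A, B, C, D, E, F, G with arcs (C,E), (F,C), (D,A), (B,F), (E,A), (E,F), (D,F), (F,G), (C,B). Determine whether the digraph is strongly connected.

There is no directed path from C to D, so the graph is not strongly connected.

No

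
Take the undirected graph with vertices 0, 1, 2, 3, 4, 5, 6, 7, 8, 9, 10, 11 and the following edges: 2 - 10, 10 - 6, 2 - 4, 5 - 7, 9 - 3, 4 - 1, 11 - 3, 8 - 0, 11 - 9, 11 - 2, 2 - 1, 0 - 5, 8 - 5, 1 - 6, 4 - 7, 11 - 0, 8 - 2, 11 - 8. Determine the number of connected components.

Starting from 0 we can reach 0, 1, 2, 3, 4, 5, 6, 7, 8, 9, 10, 11. That is one component of size 12.
Total: 1 component.

1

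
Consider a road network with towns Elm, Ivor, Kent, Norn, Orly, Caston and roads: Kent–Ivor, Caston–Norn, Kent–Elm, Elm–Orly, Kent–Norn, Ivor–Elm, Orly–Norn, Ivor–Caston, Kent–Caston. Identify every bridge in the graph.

none

The edges on the cycle Kent-Ivor-Caston-Kent are not bridges since each lies on that cycle.
Every edge lies on some cycle, so there are no bridges.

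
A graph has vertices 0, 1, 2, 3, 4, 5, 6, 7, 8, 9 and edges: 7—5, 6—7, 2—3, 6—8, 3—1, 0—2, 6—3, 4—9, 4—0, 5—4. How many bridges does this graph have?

The edges on the cycle 6-7-5-4-0-2-3-6 are not bridges since each lies on that cycle.
But removing 1—3 disconnects 1 from 3; removing 4—9 disconnects 4 from 9; removing 6—8 disconnects 6 from 8 — these are bridges.
That makes 3 bridges.

3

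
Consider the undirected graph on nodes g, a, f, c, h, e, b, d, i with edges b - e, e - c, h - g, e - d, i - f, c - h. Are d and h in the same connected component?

Yes

From d we can reach b, c, d, e, g, h, which includes h.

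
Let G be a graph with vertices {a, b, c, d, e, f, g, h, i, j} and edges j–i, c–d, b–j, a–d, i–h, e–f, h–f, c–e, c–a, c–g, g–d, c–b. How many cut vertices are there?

1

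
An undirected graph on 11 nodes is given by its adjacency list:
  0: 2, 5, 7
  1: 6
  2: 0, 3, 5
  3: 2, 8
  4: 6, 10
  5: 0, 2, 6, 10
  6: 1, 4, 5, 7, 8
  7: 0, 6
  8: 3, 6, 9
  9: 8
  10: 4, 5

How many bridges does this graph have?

2

The edges on the cycle 5-6-4-10-5 are not bridges since each lies on that cycle.
But removing 8-9 disconnects 8 from 9; removing 1-6 disconnects 1 from 6 — these are bridges.
That makes 2 bridges.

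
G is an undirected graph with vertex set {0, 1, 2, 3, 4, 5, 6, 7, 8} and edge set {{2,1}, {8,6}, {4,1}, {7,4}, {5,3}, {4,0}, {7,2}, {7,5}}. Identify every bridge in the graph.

0-4, 3-5, 5-7, 6-8

The edges on the cycle 7-2-1-4-7 are not bridges since each lies on that cycle.
But removing 7–5 disconnects 7 from 5; removing 3–5 disconnects 3 from 5; removing 0–4 disconnects 0 from 4; removing 6–8 disconnects 6 from 8 — these are bridges.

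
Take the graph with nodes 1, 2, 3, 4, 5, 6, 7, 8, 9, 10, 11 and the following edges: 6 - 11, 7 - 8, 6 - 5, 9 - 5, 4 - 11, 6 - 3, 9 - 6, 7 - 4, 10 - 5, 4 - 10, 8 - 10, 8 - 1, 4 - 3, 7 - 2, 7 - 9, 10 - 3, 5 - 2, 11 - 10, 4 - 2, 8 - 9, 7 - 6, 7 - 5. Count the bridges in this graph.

1

The edges on the cycle 7-8-10-5-9-7 are not bridges since each lies on that cycle.
But removing 1 - 8 disconnects 1 from 8 — this is a bridge.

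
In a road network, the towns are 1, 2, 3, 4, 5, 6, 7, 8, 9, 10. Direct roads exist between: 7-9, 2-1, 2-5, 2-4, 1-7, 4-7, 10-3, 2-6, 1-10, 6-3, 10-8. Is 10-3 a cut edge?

No

After removing 10-3, the path 10-1-2-6-3 still connects them, so the edge is not a bridge.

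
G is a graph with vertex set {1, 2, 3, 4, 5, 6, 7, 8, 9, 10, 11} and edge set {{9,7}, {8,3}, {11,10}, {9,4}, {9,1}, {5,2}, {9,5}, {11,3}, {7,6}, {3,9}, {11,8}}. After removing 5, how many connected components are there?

2

With 5 gone, the remaining components are: {2}; {1, 3, 4, 6, 7, 8, 9, 10, 11}.
That is 2 components.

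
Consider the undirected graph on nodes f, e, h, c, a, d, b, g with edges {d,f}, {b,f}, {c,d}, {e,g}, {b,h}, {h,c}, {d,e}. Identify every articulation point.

Removing d increases the component count from 2 to 3, so d is a cut vertex.
Removing e increases the component count from 2 to 3, so e is a cut vertex.
By contrast removing g leaves 2 components; it is not a cut vertex. No other vertex is a cut vertex either.

d, e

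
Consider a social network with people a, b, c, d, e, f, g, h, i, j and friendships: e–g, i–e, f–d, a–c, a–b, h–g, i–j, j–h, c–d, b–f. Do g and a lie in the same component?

No

The component containing g is {e, g, h, i, j}, and a is not in it.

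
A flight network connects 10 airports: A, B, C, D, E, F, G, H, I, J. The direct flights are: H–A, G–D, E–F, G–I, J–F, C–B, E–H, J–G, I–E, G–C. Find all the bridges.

The edges on the cycle J-G-I-E-F-J are not bridges since each lies on that cycle.
But removing E–H disconnects E from H; removing A–H disconnects A from H; removing G–C disconnects G from C; removing G–D disconnects G from D — these are bridges.
In total 5 edges are bridges.

A-H, B-C, C-G, D-G, E-H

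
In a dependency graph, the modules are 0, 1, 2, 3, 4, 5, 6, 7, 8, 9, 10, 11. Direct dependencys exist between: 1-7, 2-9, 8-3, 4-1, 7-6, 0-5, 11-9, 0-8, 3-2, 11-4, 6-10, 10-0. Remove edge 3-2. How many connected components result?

3 and 2 are still connected via 3-8-0-10-6-7-1-4-11-9-2, so the component count stays at 1.

1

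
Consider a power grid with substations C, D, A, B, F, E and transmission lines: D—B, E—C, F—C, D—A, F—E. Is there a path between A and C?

No

The component containing A is {A, B, D}, and C is not in it.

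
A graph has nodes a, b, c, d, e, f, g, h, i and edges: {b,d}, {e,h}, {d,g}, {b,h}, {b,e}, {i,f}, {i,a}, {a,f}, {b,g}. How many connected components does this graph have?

3

c is isolated — a component by itself.
Starting from a we can reach a, f, i. That is one component of size 3.
Starting from b we can reach b, d, e, g, h. That is one component of size 5.
Total: 3 components.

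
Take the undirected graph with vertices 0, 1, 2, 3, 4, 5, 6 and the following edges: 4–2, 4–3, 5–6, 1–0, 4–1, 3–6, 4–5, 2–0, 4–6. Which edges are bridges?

none

The edges on the cycle 4-2-0-1-4 are not bridges since each lies on that cycle.
Every edge lies on some cycle, so there are no bridges.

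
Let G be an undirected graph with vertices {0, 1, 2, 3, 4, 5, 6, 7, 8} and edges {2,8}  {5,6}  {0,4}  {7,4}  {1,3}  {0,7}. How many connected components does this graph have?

4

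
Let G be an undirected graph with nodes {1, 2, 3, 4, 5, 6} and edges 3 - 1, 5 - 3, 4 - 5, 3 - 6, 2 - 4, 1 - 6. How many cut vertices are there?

Removing 3 increases the component count from 1 to 2, so 3 is a cut vertex.
Removing 4 increases the component count from 1 to 2, so 4 is a cut vertex.
Removing 5 increases the component count from 1 to 2, so 5 is a cut vertex.
By contrast removing 2 leaves 1 component; it is not a cut vertex. No other vertex is a cut vertex either.

3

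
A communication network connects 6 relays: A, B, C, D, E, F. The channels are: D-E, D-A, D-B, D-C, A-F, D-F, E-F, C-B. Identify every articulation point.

Removing D increases the component count from 1 to 2, so D is a cut vertex.
By contrast removing E leaves 1 component; it is not a cut vertex. No other vertex is a cut vertex either.

D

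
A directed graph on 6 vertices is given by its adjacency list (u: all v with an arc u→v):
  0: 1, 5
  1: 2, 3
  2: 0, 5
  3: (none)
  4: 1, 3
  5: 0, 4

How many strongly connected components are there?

2

{0, 1, 2, 4, 5} are all mutually reachable — one SCC of size 5.
{3} is an SCC by itself.
That gives 2 strongly connected components.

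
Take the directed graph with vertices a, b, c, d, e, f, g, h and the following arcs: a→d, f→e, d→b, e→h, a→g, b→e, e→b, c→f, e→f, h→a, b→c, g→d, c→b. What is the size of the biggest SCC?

{a, b, c, d, e, f, g, h} are all mutually reachable — one SCC of size 8.
The largest has 8 vertices.

8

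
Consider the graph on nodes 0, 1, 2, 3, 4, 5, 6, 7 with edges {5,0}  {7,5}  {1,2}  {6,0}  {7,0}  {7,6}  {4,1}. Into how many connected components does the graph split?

3 is isolated — a component by itself.
Starting from 1 we can reach 1, 2, 4. That is one component of size 3.
Starting from 0 we can reach 0, 5, 6, 7. That is one component of size 4.
Total: 3 components.

3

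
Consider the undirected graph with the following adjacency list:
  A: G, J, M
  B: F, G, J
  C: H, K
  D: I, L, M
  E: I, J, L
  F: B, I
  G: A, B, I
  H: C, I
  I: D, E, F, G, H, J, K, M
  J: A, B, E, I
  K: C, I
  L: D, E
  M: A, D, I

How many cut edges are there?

The edges on the cycle I-F-B-J-I are not bridges since each lies on that cycle.
Every edge lies on some cycle, so there are no bridges.

0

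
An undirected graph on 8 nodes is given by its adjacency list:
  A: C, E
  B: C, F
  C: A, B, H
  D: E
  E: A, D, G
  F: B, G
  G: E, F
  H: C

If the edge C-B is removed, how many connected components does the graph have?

1

C and B are still connected via C-A-E-G-F-B, so the component count stays at 1.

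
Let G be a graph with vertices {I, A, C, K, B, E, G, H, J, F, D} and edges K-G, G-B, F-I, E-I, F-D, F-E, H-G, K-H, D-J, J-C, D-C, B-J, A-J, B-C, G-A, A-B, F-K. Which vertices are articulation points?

Removing F increases the component count from 1 to 2, so F is a cut vertex.
By contrast removing K leaves 1 component; it is not a cut vertex. No other vertex is a cut vertex either.

F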